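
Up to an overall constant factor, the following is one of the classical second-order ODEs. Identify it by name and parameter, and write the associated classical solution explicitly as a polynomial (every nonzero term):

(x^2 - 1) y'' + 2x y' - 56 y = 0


All three coefficients share the factor -1; dividing through by -1 gives  (1 - x^2) y'' - 2x y' + 56 y = 0.
This matches the Legendre equation (1 - x^2) y'' - 2x y' + n(n+1) y = 0 (note the -2x y' term) with n(n+1) = 56, so n = 7; the polynomial solution is P_7(x).
With y = sum_k a_k x^k, matching x^k gives (k+2)(k+1) a_{k+2} = [k(k+1) - n(n+1)] a_k = (k - 7)(k + 8) a_k. The right side vanishes at k = 7, so the series with the parity of 7 terminates at degree 7.
Standard normalization (P_n(1) = 1): leading coefficient (2n)!/(2^n (n!)^2) = 87178291200/(128*25401600) = 429/16, so a_7 = 429/16. Work downward with a_k = (k+1)(k+2) a_{k+2} / ((k - 7)(k + 8)):
  a_5 = (6)(7)(429/16) / ((5 - 7)(5 + 8)) = (9009/8)/(-26) = -693/16
  a_3 = (4)(5)(-693/16) / ((3 - 7)(3 + 8)) = (-3465/4)/(-44) = 315/16
  a_1 = (2)(3)(315/16) / ((1 - 7)(1 + 8)) = (945/8)/(-54) = -35/16
Hence P_7(x) = 429 x^7/16 - 693 x^5/16 + 315 x^3/16 - 35 x/16.

P_7(x); series = 429 x^7/16 - 693 x^5/16 + 315 x^3/16 - 35 x/16


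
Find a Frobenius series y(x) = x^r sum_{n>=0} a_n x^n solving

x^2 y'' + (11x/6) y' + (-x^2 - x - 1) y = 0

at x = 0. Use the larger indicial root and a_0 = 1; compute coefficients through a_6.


Write in Frobenius form y'' + (p(x)/x) y' + (q(x)/x^2) y = 0:
  p(x) = 11/6,  q(x) = -x^2 - x - 1.
Indicial equation: r(r-1) + (11/6) r + (-1) = 0 -> roots r_1 = 2/3, r_2 = -3/2.
Take r = r_1 = 2/3. Let y(x) = x^r sum_{n>=0} a_n x^n with a_0 = 1.
Substitute y = x^r sum a_n x^n and match x^{r+n}. The recurrence is
  D(n) a_n - 1 a_{n-1} - 1 a_{n-2} = 0,  where D(n) = (r+n)(r+n-1) + (11/6)(r+n) + (-1).
  a_n = [1 a_{n-1} + 1 a_{n-2}] / D(n).
Since the indicial polynomial factors as (r - r_1)(r - r_2), D(n) = (r_1 + n - r_1)(r_1 + n - r_2) = n(n + 13/6).
Evaluating step by step (a_0 = 1):
  n = 1: D(1) = 1(1 + 13/6) = 19/6; numerator = 1(1) = 1; a_1 = (1)/(19/6) = 6/19
  n = 2: D(2) = 2(2 + 13/6) = 25/3; numerator = 1(6/19) + 1(1) = 25/19; a_2 = (25/19)/(25/3) = 3/19
  n = 3: D(3) = 3(3 + 13/6) = 31/2; numerator = 1(3/19) + 1(6/19) = 9/19; a_3 = (9/19)/(31/2) = 18/589
  n = 4: D(4) = 4(4 + 13/6) = 74/3; numerator = 1(18/589) + 1(3/19) = 111/589; a_4 = (111/589)/(74/3) = 9/1178
  n = 5: D(5) = 5(5 + 13/6) = 215/6; numerator = 1(9/1178) + 1(18/589) = 45/1178; a_5 = (45/1178)/(215/6) = 27/25327
  n = 6: D(6) = 6(6 + 13/6) = 49; numerator = 1(27/25327) + 1(9/1178) = 441/50654; a_6 = (441/50654)/(49) = 9/50654

r = 2/3; a_0 = 1; a_1 = 6/19; a_2 = 3/19; a_3 = 18/589; a_4 = 9/1178; a_5 = 27/25327; a_6 = 9/50654


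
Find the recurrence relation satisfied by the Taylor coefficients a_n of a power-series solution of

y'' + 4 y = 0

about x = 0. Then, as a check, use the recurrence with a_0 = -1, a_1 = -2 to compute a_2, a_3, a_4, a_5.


Substitute y = sum_n a_n x^n into y'' + (const) y = 0.
y''(x) = sum_{n>=0} (n+2)(n+1) a_{n+2} x^n.
The ODE becomes sum_n [(n+2)(n+1) a_{n+2} + 4 a_n] x^n = 0.
Setting each coefficient to zero gives the recurrence:
  (n+2)(n+1) a_{n+2} + 4 a_n = 0,
  a_{n+2} = -4 / ((n+1)(n+2)) a_n.

Check with a_0 = -1, a_1 = -2 (apply the recurrence for n = 0, 1, 2, 3): a_0 = -1, a_1 = -2, a_2 = 2, a_3 = 4/3, a_4 = -2/3, a_5 = -4/15.

a_{n+2} = -4/((n+1)(n+2)) * a_n; check: a_0 = -1, a_1 = -2, a_2 = 2, a_3 = 4/3, a_4 = -2/3, a_5 = -4/15


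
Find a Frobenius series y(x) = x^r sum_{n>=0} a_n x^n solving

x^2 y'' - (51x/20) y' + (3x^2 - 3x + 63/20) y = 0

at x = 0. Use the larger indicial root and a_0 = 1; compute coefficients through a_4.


Write in Frobenius form y'' + (p(x)/x) y' + (q(x)/x^2) y = 0:
  p(x) = -51/20,  q(x) = 3x^2 - 3x + 63/20.
Indicial equation: r(r-1) + (-51/20) r + (63/20) = 0 -> roots r_1 = 9/5, r_2 = 7/4.
Take r = r_1 = 9/5. Let y(x) = x^r sum_{n>=0} a_n x^n with a_0 = 1.
Substitute y = x^r sum a_n x^n and match x^{r+n}. The recurrence is
  D(n) a_n - 3 a_{n-1} + 3 a_{n-2} = 0,  where D(n) = (r+n)(r+n-1) + (-51/20)(r+n) + (63/20).
  a_n = [3 a_{n-1} - 3 a_{n-2}] / D(n).
Since the indicial polynomial factors as (r - r_1)(r - r_2), D(n) = (r_1 + n - r_1)(r_1 + n - r_2) = n(n + 1/20).
Evaluating step by step (a_0 = 1):
  n = 1: D(1) = 1(1 + 1/20) = 21/20; numerator = 3(1) = 3; a_1 = (3)/(21/20) = 20/7
  n = 2: D(2) = 2(2 + 1/20) = 41/10; numerator = 3(20/7) - 3(1) = 39/7; a_2 = (39/7)/(41/10) = 390/287
  n = 3: D(3) = 3(3 + 1/20) = 183/20; numerator = 3(390/287) - 3(20/7) = -1290/287; a_3 = (-1290/287)/(183/20) = -8600/17507
  n = 4: D(4) = 4(4 + 1/20) = 81/5; numerator = 3(-8600/17507) - 3(390/287) = -2370/427; a_4 = (-2370/427)/(81/5) = -3950/11529

r = 9/5; a_0 = 1; a_1 = 20/7; a_2 = 390/287; a_3 = -8600/17507; a_4 = -3950/11529


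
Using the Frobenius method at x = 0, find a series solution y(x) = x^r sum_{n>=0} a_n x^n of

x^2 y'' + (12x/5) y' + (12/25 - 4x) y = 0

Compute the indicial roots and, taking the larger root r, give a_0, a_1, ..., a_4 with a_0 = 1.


Write in Frobenius form y'' + (p(x)/x) y' + (q(x)/x^2) y = 0:
  p(x) = 12/5,  q(x) = 12/25 - 4x.
Indicial equation: r(r-1) + (12/5) r + (12/25) = 0 -> roots r_1 = -3/5, r_2 = -4/5.
Take r = r_1 = -3/5. Let y(x) = x^r sum_{n>=0} a_n x^n with a_0 = 1.
Substitute y = x^r sum a_n x^n and match x^{r+n}. The recurrence is
  D(n) a_n - 4 a_{n-1} = 0,  where D(n) = (r+n)(r+n-1) + (12/5)(r+n) + (12/25).
  a_n = 4 / D(n) * a_{n-1}.
Since the indicial polynomial factors as (r - r_1)(r - r_2), D(n) = (r_1 + n - r_1)(r_1 + n - r_2) = n(n + 1/5).
Evaluating step by step (a_0 = 1):
  n = 1: D(1) = 1(1 + 1/5) = 6/5; numerator = 4(1) = 4; a_1 = (4)/(6/5) = 10/3
  n = 2: D(2) = 2(2 + 1/5) = 22/5; numerator = 4(10/3) = 40/3; a_2 = (40/3)/(22/5) = 100/33
  n = 3: D(3) = 3(3 + 1/5) = 48/5; numerator = 4(100/33) = 400/33; a_3 = (400/33)/(48/5) = 125/99
  n = 4: D(4) = 4(4 + 1/5) = 84/5; numerator = 4(125/99) = 500/99; a_4 = (500/99)/(84/5) = 625/2079

r = -3/5; a_0 = 1; a_1 = 10/3; a_2 = 100/33; a_3 = 125/99; a_4 = 625/2079


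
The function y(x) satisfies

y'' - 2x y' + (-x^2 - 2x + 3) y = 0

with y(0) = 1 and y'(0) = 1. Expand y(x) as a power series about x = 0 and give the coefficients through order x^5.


Ansatz: y(x) = sum_{n>=0} a_n x^n, so y'(x) = sum_{n>=1} n a_n x^(n-1) and y''(x) = sum_{n>=2} n(n-1) a_n x^(n-2).
Substitute into P(x) y'' + Q(x) y' + R(x) y = 0 with P(x) = 1, Q(x) = -2x, R(x) = -x^2 - 2x + 3, and match powers of x.
Initial conditions: a_0 = 1, a_1 = 1.
Setting the coefficient of each power of x to zero and solving order by order (substituting the coefficients already found):
  x^0: 2 a_2 + 3 a_0 = 0  ->  2 a_2 = -3 a_0 = -3  ->  a_2 = -3/2
  x^1: 6 a_3 + a_1 - 2 a_0 = 0  ->  6 a_3 = -a_1 + 2 a_0 = 1  ->  a_3 = 1/6
  x^2: 12 a_4 - a_2 - 2 a_1 - a_0 = 0  ->  12 a_4 = a_2 + 2 a_1 + a_0 = 3/2  ->  a_4 = 1/8
  x^3: 20 a_5 - 3 a_3 - 2 a_2 - a_1 = 0  ->  20 a_5 = 3 a_3 + 2 a_2 + a_1 = -3/2  ->  a_5 = -3/40
Truncated series: y(x) = 1 + x - (3/2) x^2 + (1/6) x^3 + (1/8) x^4 - (3/40) x^5 + O(x^6).

a_0 = 1; a_1 = 1; a_2 = -3/2; a_3 = 1/6; a_4 = 1/8; a_5 = -3/40


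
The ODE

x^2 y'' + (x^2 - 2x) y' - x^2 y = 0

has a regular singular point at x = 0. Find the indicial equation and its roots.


Divide by x^2 to reach normal form y'' + P_1(x) y' + P_2(x) y = 0 with P_1(x) = 1 - 2/x and P_2(x) = -1.
x = 0 is a singular point because the y'-coefficient 1 - 2/x has a pole at x = 0.
It is a regular singular point because x P_1(x) = p(x) = x - 2 and x^2 P_2(x) = q(x) = -x^2 are polynomials, hence analytic at x = 0.
p(0) = -2,  q(0) = 0.
Indicial equation: r(r-1) + p(0) r + q(0) = 0, i.e. r^2 + (p(0) - 1) r + q(0) = 0, i.e. r^2 - 3 r = 0.
Discriminant: (-3)^2 - 4(0) = 9, so r = (3 ± 3)/2.
Solving: r_1 = 3, r_2 = 0.

indicial: r^2 - 3 r = 0; roots r_1 = 3, r_2 = 0


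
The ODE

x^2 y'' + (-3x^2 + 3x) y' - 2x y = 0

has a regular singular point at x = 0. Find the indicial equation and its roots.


Divide by x^2 to reach normal form y'' + P_1(x) y' + P_2(x) y = 0 with P_1(x) = -3 + 3/x and P_2(x) = -2/x.
x = 0 is a singular point because the y'-coefficient -3 + 3/x has a pole at x = 0 and the y-coefficient -2/x has a pole at x = 0.
It is a regular singular point because x P_1(x) = p(x) = 3 - 3x and x^2 P_2(x) = q(x) = -2x are polynomials, hence analytic at x = 0.
p(0) = 3,  q(0) = 0.
Indicial equation: r(r-1) + p(0) r + q(0) = 0, i.e. r^2 + (p(0) - 1) r + q(0) = 0, i.e. r^2 + 2 r = 0.
Discriminant: (2)^2 - 4(0) = 4, so r = (-2 ± 2)/2.
Solving: r_1 = 0, r_2 = -2.

indicial: r^2 + 2 r = 0; roots r_1 = 0, r_2 = -2


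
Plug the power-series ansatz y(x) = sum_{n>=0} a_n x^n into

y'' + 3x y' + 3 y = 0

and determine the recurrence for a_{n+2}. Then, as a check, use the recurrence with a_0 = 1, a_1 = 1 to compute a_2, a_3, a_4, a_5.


Substitute y = sum_n a_n x^n.
y''(x) has coefficient (n+2)(n+1) a_{n+2} at x^n;
3 x y'(x) has coefficient 3 n a_n at x^n (shift);
3 y(x) has coefficient 3 a_n at x^n.
Matching x^n: (n+2)(n+1) a_{n+2} + (3n + 3) a_n = 0.
Thus a_{n+2} = (-3n - 3) / ((n+1)(n+2)) * a_n.

Check with a_0 = 1, a_1 = 1 (apply the recurrence for n = 0, 1, 2, 3): a_0 = 1, a_1 = 1, a_2 = -3/2, a_3 = -1, a_4 = 9/8, a_5 = 3/5.

a_(n+2) = (-3n - 3) / ((n+1)(n+2)) * a_n; check: a_0 = 1, a_1 = 1, a_2 = -3/2, a_3 = -1, a_4 = 9/8, a_5 = 3/5


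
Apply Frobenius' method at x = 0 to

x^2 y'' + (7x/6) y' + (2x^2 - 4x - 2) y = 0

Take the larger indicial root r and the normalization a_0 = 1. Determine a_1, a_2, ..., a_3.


Write in Frobenius form y'' + (p(x)/x) y' + (q(x)/x^2) y = 0:
  p(x) = 7/6,  q(x) = 2x^2 - 4x - 2.
Indicial equation: r(r-1) + (7/6) r + (-2) = 0 -> roots r_1 = 4/3, r_2 = -3/2.
Take r = r_1 = 4/3. Let y(x) = x^r sum_{n>=0} a_n x^n with a_0 = 1.
Substitute y = x^r sum a_n x^n and match x^{r+n}. The recurrence is
  D(n) a_n - 4 a_{n-1} + 2 a_{n-2} = 0,  where D(n) = (r+n)(r+n-1) + (7/6)(r+n) + (-2).
  a_n = [4 a_{n-1} - 2 a_{n-2}] / D(n).
Since the indicial polynomial factors as (r - r_1)(r - r_2), D(n) = (r_1 + n - r_1)(r_1 + n - r_2) = n(n + 17/6).
Evaluating step by step (a_0 = 1):
  n = 1: D(1) = 1(1 + 17/6) = 23/6; numerator = 4(1) = 4; a_1 = (4)/(23/6) = 24/23
  n = 2: D(2) = 2(2 + 17/6) = 29/3; numerator = 4(24/23) - 2(1) = 50/23; a_2 = (50/23)/(29/3) = 150/667
  n = 3: D(3) = 3(3 + 17/6) = 35/2; numerator = 4(150/667) - 2(24/23) = -792/667; a_3 = (-792/667)/(35/2) = -1584/23345

r = 4/3; a_0 = 1; a_1 = 24/23; a_2 = 150/667; a_3 = -1584/23345


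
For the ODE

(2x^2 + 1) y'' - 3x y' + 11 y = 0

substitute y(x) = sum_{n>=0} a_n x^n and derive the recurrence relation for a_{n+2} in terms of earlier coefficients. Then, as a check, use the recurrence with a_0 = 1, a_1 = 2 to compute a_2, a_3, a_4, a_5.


Substitute y = sum_n a_n x^n.
(1 + 2 x^2) y'' contributes (n+2)(n+1) a_{n+2} + 2 n(n-1) a_n at x^n.
-3 x y'(x) contributes -3 n a_n at x^n.
11 y(x) contributes 11 a_n at x^n.
Matching x^n: (n+2)(n+1) a_{n+2} + (2 n(n-1) - 3 n + 11) a_n = 0.
Thus a_{n+2} = (-2 n(n-1) + 3 n - 11) / ((n+1)(n+2)) * a_n.

Check with a_0 = 1, a_1 = 2 (apply the recurrence for n = 0, 1, 2, 3): a_0 = 1, a_1 = 2, a_2 = -11/2, a_3 = -8/3, a_4 = 33/8, a_5 = 28/15.

a_(n+2) = (-2 n(n-1) + 3 n - 11) / ((n+1)(n+2)) * a_n; check: a_0 = 1, a_1 = 2, a_2 = -11/2, a_3 = -8/3, a_4 = 33/8, a_5 = 28/15


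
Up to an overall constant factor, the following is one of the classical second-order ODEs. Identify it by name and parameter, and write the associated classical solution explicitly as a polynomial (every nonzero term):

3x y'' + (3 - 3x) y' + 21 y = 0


All three coefficients share the factor 3; dividing through by 3 gives  x y'' + (1 - x) y' + 7 y = 0.
This matches the Laguerre equation x y'' + (1 - x) y' + n y = 0 with n = 7; the polynomial solution is L_7(x).
With y = sum_k a_k x^k, matching x^k gives (k+1)k a_{k+1} + (k+1) a_{k+1} - k a_k + n a_k = 0, i.e. (k+1)^2 a_{k+1} = (k - n) a_k = (k - 7) a_k. The right side vanishes at k = 7, so the series terminates at degree 7.
Standard normalization L_n(0) = 1 gives a_0 = 1. Work upward with a_{k+1} = (k - 7) a_k / (k+1)^2:
  a_1 = (0 - 7)(1) / 1^2 = -7/1 = -7
  a_2 = (1 - 7)(-7) / 2^2 = 42/4 = 21/2
  a_3 = (2 - 7)(21/2) / 3^2 = (-105/2)/9 = -35/6
  a_4 = (3 - 7)(-35/6) / 4^2 = (70/3)/16 = 35/24
  a_5 = (4 - 7)(35/24) / 5^2 = (-35/8)/25 = -7/40
  a_6 = (5 - 7)(-7/40) / 6^2 = (7/20)/36 = 7/720
  a_7 = (6 - 7)(7/720) / 7^2 = (-7/720)/49 = -1/5040
Hence L_7(x) = -x^7/5040 + 7 x^6/720 - 7 x^5/40 + 35 x^4/24 - 35 x^3/6 + 21 x^2/2 - 7 x + 1.

L_7(x); series = -x^7/5040 + 7 x^6/720 - 7 x^5/40 + 35 x^4/24 - 35 x^3/6 + 21 x^2/2 - 7 x + 1


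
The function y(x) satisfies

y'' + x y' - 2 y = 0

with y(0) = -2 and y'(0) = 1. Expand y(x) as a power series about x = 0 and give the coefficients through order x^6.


Ansatz: y(x) = sum_{n>=0} a_n x^n, so y'(x) = sum_{n>=1} n a_n x^(n-1) and y''(x) = sum_{n>=2} n(n-1) a_n x^(n-2).
Substitute into P(x) y'' + Q(x) y' + R(x) y = 0 with P(x) = 1, Q(x) = x, R(x) = -2, and match powers of x.
Initial conditions: a_0 = -2, a_1 = 1.
Setting the coefficient of each power of x to zero and solving order by order (substituting the coefficients already found):
  x^0: 2 a_2 - 2 a_0 = 0  ->  2 a_2 = 2 a_0 = -4  ->  a_2 = -2
  x^1: 6 a_3 - a_1 = 0  ->  6 a_3 = a_1 = 1  ->  a_3 = 1/6
  x^2: 12 a_4 = 0  ->  a_4 = 0
  x^3: 20 a_5 + a_3 = 0  ->  20 a_5 = -a_3 = -1/6  ->  a_5 = -1/120
  x^4: 30 a_6 + 2 a_4 = 0  ->  30 a_6 = -2 a_4 = 0  ->  a_6 = 0
Truncated series: y(x) = -2 + x - 2 x^2 + (1/6) x^3 - (1/120) x^5 + O(x^7).

a_0 = -2; a_1 = 1; a_2 = -2; a_3 = 1/6; a_4 = 0; a_5 = -1/120; a_6 = 0


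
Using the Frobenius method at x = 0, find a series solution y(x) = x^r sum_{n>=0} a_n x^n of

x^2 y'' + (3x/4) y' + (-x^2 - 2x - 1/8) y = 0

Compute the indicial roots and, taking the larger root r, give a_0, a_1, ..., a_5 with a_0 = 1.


Write in Frobenius form y'' + (p(x)/x) y' + (q(x)/x^2) y = 0:
  p(x) = 3/4,  q(x) = -x^2 - 2x - 1/8.
Indicial equation: r(r-1) + (3/4) r + (-1/8) = 0 -> roots r_1 = 1/2, r_2 = -1/4.
Take r = r_1 = 1/2. Let y(x) = x^r sum_{n>=0} a_n x^n with a_0 = 1.
Substitute y = x^r sum a_n x^n and match x^{r+n}. The recurrence is
  D(n) a_n - 2 a_{n-1} - 1 a_{n-2} = 0,  where D(n) = (r+n)(r+n-1) + (3/4)(r+n) + (-1/8).
  a_n = [2 a_{n-1} + 1 a_{n-2}] / D(n).
Since the indicial polynomial factors as (r - r_1)(r - r_2), D(n) = (r_1 + n - r_1)(r_1 + n - r_2) = n(n + 3/4).
Evaluating step by step (a_0 = 1):
  n = 1: D(1) = 1(1 + 3/4) = 7/4; numerator = 2(1) = 2; a_1 = (2)/(7/4) = 8/7
  n = 2: D(2) = 2(2 + 3/4) = 11/2; numerator = 2(8/7) + 1(1) = 23/7; a_2 = (23/7)/(11/2) = 46/77
  n = 3: D(3) = 3(3 + 3/4) = 45/4; numerator = 2(46/77) + 1(8/7) = 180/77; a_3 = (180/77)/(45/4) = 16/77
  n = 4: D(4) = 4(4 + 3/4) = 19; numerator = 2(16/77) + 1(46/77) = 78/77; a_4 = (78/77)/(19) = 78/1463
  n = 5: D(5) = 5(5 + 3/4) = 115/4; numerator = 2(78/1463) + 1(16/77) = 460/1463; a_5 = (460/1463)/(115/4) = 16/1463

r = 1/2; a_0 = 1; a_1 = 8/7; a_2 = 46/77; a_3 = 16/77; a_4 = 78/1463; a_5 = 16/1463


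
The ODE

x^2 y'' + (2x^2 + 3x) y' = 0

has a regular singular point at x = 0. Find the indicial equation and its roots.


Divide by x^2 to reach normal form y'' + P_1(x) y' + P_2(x) y = 0 with P_1(x) = 2 + 3/x and P_2(x) = 0.
x = 0 is a singular point because the y'-coefficient 2 + 3/x has a pole at x = 0.
It is a regular singular point because x P_1(x) = p(x) = 2x + 3 and x^2 P_2(x) = q(x) = 0 are polynomials, hence analytic at x = 0.
p(0) = 3,  q(0) = 0.
Indicial equation: r(r-1) + p(0) r + q(0) = 0, i.e. r^2 + (p(0) - 1) r + q(0) = 0, i.e. r^2 + 2 r = 0.
Discriminant: (2)^2 - 4(0) = 4, so r = (-2 ± 2)/2.
Solving: r_1 = 0, r_2 = -2.

indicial: r^2 + 2 r = 0; roots r_1 = 0, r_2 = -2


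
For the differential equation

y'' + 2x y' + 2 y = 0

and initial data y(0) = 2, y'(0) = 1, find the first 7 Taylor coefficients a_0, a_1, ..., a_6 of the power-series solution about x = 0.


Ansatz: y(x) = sum_{n>=0} a_n x^n, so y'(x) = sum_{n>=1} n a_n x^(n-1) and y''(x) = sum_{n>=2} n(n-1) a_n x^(n-2).
Substitute into P(x) y'' + Q(x) y' + R(x) y = 0 with P(x) = 1, Q(x) = 2x, R(x) = 2, and match powers of x.
Initial conditions: a_0 = 2, a_1 = 1.
Setting the coefficient of each power of x to zero and solving order by order (substituting the coefficients already found):
  x^0: 2 a_2 + 2 a_0 = 0  ->  2 a_2 = -2 a_0 = -4  ->  a_2 = -2
  x^1: 6 a_3 + 4 a_1 = 0  ->  6 a_3 = -4 a_1 = -4  ->  a_3 = -2/3
  x^2: 12 a_4 + 6 a_2 = 0  ->  12 a_4 = -6 a_2 = 12  ->  a_4 = 1
  x^3: 20 a_5 + 8 a_3 = 0  ->  20 a_5 = -8 a_3 = 16/3  ->  a_5 = 4/15
  x^4: 30 a_6 + 10 a_4 = 0  ->  30 a_6 = -10 a_4 = -10  ->  a_6 = -1/3
Truncated series: y(x) = 2 + x - 2 x^2 - (2/3) x^3 + x^4 + (4/15) x^5 - (1/3) x^6 + O(x^7).

a_0 = 2; a_1 = 1; a_2 = -2; a_3 = -2/3; a_4 = 1; a_5 = 4/15; a_6 = -1/3


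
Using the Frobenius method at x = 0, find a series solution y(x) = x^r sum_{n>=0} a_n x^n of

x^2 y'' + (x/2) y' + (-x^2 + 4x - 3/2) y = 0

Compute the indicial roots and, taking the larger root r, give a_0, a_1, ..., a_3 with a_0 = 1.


Write in Frobenius form y'' + (p(x)/x) y' + (q(x)/x^2) y = 0:
  p(x) = 1/2,  q(x) = -x^2 + 4x - 3/2.
Indicial equation: r(r-1) + (1/2) r + (-3/2) = 0 -> roots r_1 = 3/2, r_2 = -1.
Take r = r_1 = 3/2. Let y(x) = x^r sum_{n>=0} a_n x^n with a_0 = 1.
Substitute y = x^r sum a_n x^n and match x^{r+n}. The recurrence is
  D(n) a_n + 4 a_{n-1} - 1 a_{n-2} = 0,  where D(n) = (r+n)(r+n-1) + (1/2)(r+n) + (-3/2).
  a_n = [-4 a_{n-1} + 1 a_{n-2}] / D(n).
Since the indicial polynomial factors as (r - r_1)(r - r_2), D(n) = (r_1 + n - r_1)(r_1 + n - r_2) = n(n + 5/2).
Evaluating step by step (a_0 = 1):
  n = 1: D(1) = 1(1 + 5/2) = 7/2; numerator = -4(1) = -4; a_1 = (-4)/(7/2) = -8/7
  n = 2: D(2) = 2(2 + 5/2) = 9; numerator = -4(-8/7) + 1(1) = 39/7; a_2 = (39/7)/(9) = 13/21
  n = 3: D(3) = 3(3 + 5/2) = 33/2; numerator = -4(13/21) + 1(-8/7) = -76/21; a_3 = (-76/21)/(33/2) = -152/693

r = 3/2; a_0 = 1; a_1 = -8/7; a_2 = 13/21; a_3 = -152/693


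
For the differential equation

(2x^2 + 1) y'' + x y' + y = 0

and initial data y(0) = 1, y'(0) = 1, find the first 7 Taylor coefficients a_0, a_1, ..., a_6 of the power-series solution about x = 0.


Ansatz: y(x) = sum_{n>=0} a_n x^n, so y'(x) = sum_{n>=1} n a_n x^(n-1) and y''(x) = sum_{n>=2} n(n-1) a_n x^(n-2).
Substitute into P(x) y'' + Q(x) y' + R(x) y = 0 with P(x) = 2x^2 + 1, Q(x) = x, R(x) = 1, and match powers of x.
Initial conditions: a_0 = 1, a_1 = 1.
Setting the coefficient of each power of x to zero and solving order by order (substituting the coefficients already found):
  x^0: 2 a_2 + a_0 = 0  ->  2 a_2 = -a_0 = -1  ->  a_2 = -1/2
  x^1: 6 a_3 + 2 a_1 = 0  ->  6 a_3 = -2 a_1 = -2  ->  a_3 = -1/3
  x^2: 12 a_4 + 7 a_2 = 0  ->  12 a_4 = -7 a_2 = 7/2  ->  a_4 = 7/24
  x^3: 20 a_5 + 16 a_3 = 0  ->  20 a_5 = -16 a_3 = 16/3  ->  a_5 = 4/15
  x^4: 30 a_6 + 29 a_4 = 0  ->  30 a_6 = -29 a_4 = -203/24  ->  a_6 = -203/720
Truncated series: y(x) = 1 + x - (1/2) x^2 - (1/3) x^3 + (7/24) x^4 + (4/15) x^5 - (203/720) x^6 + O(x^7).

a_0 = 1; a_1 = 1; a_2 = -1/2; a_3 = -1/3; a_4 = 7/24; a_5 = 4/15; a_6 = -203/720


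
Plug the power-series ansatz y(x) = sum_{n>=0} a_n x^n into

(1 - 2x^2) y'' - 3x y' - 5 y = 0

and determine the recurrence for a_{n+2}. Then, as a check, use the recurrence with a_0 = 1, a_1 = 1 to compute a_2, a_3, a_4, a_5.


Substitute y = sum_n a_n x^n.
(1 - 2 x^2) y'' contributes (n+2)(n+1) a_{n+2} - 2 n(n-1) a_n at x^n.
-3 x y'(x) contributes -3 n a_n at x^n.
-5 y(x) contributes -5 a_n at x^n.
Matching x^n: (n+2)(n+1) a_{n+2} + (-2 n(n-1) - 3 n - 5) a_n = 0.
Thus a_{n+2} = (2 n(n-1) + 3 n + 5) / ((n+1)(n+2)) * a_n.

Check with a_0 = 1, a_1 = 1 (apply the recurrence for n = 0, 1, 2, 3): a_0 = 1, a_1 = 1, a_2 = 5/2, a_3 = 4/3, a_4 = 25/8, a_5 = 26/15.

a_(n+2) = (2 n(n-1) + 3 n + 5) / ((n+1)(n+2)) * a_n; check: a_0 = 1, a_1 = 1, a_2 = 5/2, a_3 = 4/3, a_4 = 25/8, a_5 = 26/15


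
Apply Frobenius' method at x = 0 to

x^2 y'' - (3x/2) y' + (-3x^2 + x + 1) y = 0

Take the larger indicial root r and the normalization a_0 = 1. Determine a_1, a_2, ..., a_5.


Write in Frobenius form y'' + (p(x)/x) y' + (q(x)/x^2) y = 0:
  p(x) = -3/2,  q(x) = -3x^2 + x + 1.
Indicial equation: r(r-1) + (-3/2) r + (1) = 0 -> roots r_1 = 2, r_2 = 1/2.
Take r = r_1 = 2. Let y(x) = x^r sum_{n>=0} a_n x^n with a_0 = 1.
Substitute y = x^r sum a_n x^n and match x^{r+n}. The recurrence is
  D(n) a_n + 1 a_{n-1} - 3 a_{n-2} = 0,  where D(n) = (r+n)(r+n-1) + (-3/2)(r+n) + (1).
  a_n = [-1 a_{n-1} + 3 a_{n-2}] / D(n).
Since the indicial polynomial factors as (r - r_1)(r - r_2), D(n) = (r_1 + n - r_1)(r_1 + n - r_2) = n(n + 3/2).
Evaluating step by step (a_0 = 1):
  n = 1: D(1) = 1(1 + 3/2) = 5/2; numerator = -1(1) = -1; a_1 = (-1)/(5/2) = -2/5
  n = 2: D(2) = 2(2 + 3/2) = 7; numerator = -1(-2/5) + 3(1) = 17/5; a_2 = (17/5)/(7) = 17/35
  n = 3: D(3) = 3(3 + 3/2) = 27/2; numerator = -1(17/35) + 3(-2/5) = -59/35; a_3 = (-59/35)/(27/2) = -118/945
  n = 4: D(4) = 4(4 + 3/2) = 22; numerator = -1(-118/945) + 3(17/35) = 299/189; a_4 = (299/189)/(22) = 299/4158
  n = 5: D(5) = 5(5 + 3/2) = 65/2; numerator = -1(299/4158) + 3(-118/945) = -9283/20790; a_5 = (-9283/20790)/(65/2) = -9283/675675

r = 2; a_0 = 1; a_1 = -2/5; a_2 = 17/35; a_3 = -118/945; a_4 = 299/4158; a_5 = -9283/675675


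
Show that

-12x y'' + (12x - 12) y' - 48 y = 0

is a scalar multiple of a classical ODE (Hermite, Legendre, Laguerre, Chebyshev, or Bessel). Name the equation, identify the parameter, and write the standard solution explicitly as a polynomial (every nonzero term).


All three coefficients share the factor -12; dividing through by -12 gives  x y'' + (1 - x) y' + 4 y = 0.
This matches the Laguerre equation x y'' + (1 - x) y' + n y = 0 with n = 4; the polynomial solution is L_4(x).
With y = sum_k a_k x^k, matching x^k gives (k+1)k a_{k+1} + (k+1) a_{k+1} - k a_k + n a_k = 0, i.e. (k+1)^2 a_{k+1} = (k - n) a_k = (k - 4) a_k. The right side vanishes at k = 4, so the series terminates at degree 4.
Standard normalization L_n(0) = 1 gives a_0 = 1. Work upward with a_{k+1} = (k - 4) a_k / (k+1)^2:
  a_1 = (0 - 4)(1) / 1^2 = -4/1 = -4
  a_2 = (1 - 4)(-4) / 2^2 = 12/4 = 3
  a_3 = (2 - 4)(3) / 3^2 = -6/9 = -2/3
  a_4 = (3 - 4)(-2/3) / 4^2 = (2/3)/16 = 1/24
Hence L_4(x) = x^4/24 - 2 x^3/3 + 3 x^2 - 4 x + 1.

L_4(x); series = x^4/24 - 2 x^3/3 + 3 x^2 - 4 x + 1


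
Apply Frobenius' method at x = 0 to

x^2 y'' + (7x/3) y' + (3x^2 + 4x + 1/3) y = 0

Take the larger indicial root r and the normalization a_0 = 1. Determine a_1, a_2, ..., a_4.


Write in Frobenius form y'' + (p(x)/x) y' + (q(x)/x^2) y = 0:
  p(x) = 7/3,  q(x) = 3x^2 + 4x + 1/3.
Indicial equation: r(r-1) + (7/3) r + (1/3) = 0 -> roots r_1 = -1/3, r_2 = -1.
Take r = r_1 = -1/3. Let y(x) = x^r sum_{n>=0} a_n x^n with a_0 = 1.
Substitute y = x^r sum a_n x^n and match x^{r+n}. The recurrence is
  D(n) a_n + 4 a_{n-1} + 3 a_{n-2} = 0,  where D(n) = (r+n)(r+n-1) + (7/3)(r+n) + (1/3).
  a_n = [-4 a_{n-1} - 3 a_{n-2}] / D(n).
Since the indicial polynomial factors as (r - r_1)(r - r_2), D(n) = (r_1 + n - r_1)(r_1 + n - r_2) = n(n + 2/3).
Evaluating step by step (a_0 = 1):
  n = 1: D(1) = 1(1 + 2/3) = 5/3; numerator = -4(1) = -4; a_1 = (-4)/(5/3) = -12/5
  n = 2: D(2) = 2(2 + 2/3) = 16/3; numerator = -4(-12/5) - 3(1) = 33/5; a_2 = (33/5)/(16/3) = 99/80
  n = 3: D(3) = 3(3 + 2/3) = 11; numerator = -4(99/80) - 3(-12/5) = 9/4; a_3 = (9/4)/(11) = 9/44
  n = 4: D(4) = 4(4 + 2/3) = 56/3; numerator = -4(9/44) - 3(99/80) = -3987/880; a_4 = (-3987/880)/(56/3) = -11961/49280

r = -1/3; a_0 = 1; a_1 = -12/5; a_2 = 99/80; a_3 = 9/44; a_4 = -11961/49280


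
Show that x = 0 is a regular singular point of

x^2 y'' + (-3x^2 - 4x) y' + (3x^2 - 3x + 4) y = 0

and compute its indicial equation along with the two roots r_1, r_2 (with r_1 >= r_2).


Divide by x^2 to reach normal form y'' + P_1(x) y' + P_2(x) y = 0 with P_1(x) = -3 - 4/x and P_2(x) = 3 - 3/x + 4/x^2.
x = 0 is a singular point because the y'-coefficient -3 - 4/x has a pole at x = 0 and the y-coefficient 3 - 3/x + 4/x^2 has a pole at x = 0.
It is a regular singular point because x P_1(x) = p(x) = -3x - 4 and x^2 P_2(x) = q(x) = 3x^2 - 3x + 4 are polynomials, hence analytic at x = 0.
p(0) = -4,  q(0) = 4.
Indicial equation: r(r-1) + p(0) r + q(0) = 0, i.e. r^2 + (p(0) - 1) r + q(0) = 0, i.e. r^2 - 5 r + 4 = 0.
Discriminant: (-5)^2 - 4(4) = 9, so r = (5 ± 3)/2.
Solving: r_1 = 4, r_2 = 1.

indicial: r^2 - 5 r + 4 = 0; roots r_1 = 4, r_2 = 1


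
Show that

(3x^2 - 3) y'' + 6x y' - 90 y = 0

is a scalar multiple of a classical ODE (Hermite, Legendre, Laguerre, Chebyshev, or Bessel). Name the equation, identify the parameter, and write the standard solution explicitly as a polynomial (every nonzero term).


All three coefficients share the factor -3; dividing through by -3 gives  (1 - x^2) y'' - 2x y' + 30 y = 0.
This matches the Legendre equation (1 - x^2) y'' - 2x y' + n(n+1) y = 0 (note the -2x y' term) with n(n+1) = 30, so n = 5; the polynomial solution is P_5(x).
With y = sum_k a_k x^k, matching x^k gives (k+2)(k+1) a_{k+2} = [k(k+1) - n(n+1)] a_k = (k - 5)(k + 6) a_k. The right side vanishes at k = 5, so the series with the parity of 5 terminates at degree 5.
Standard normalization (P_n(1) = 1): leading coefficient (2n)!/(2^n (n!)^2) = 3628800/(32*14400) = 63/8, so a_5 = 63/8. Work downward with a_k = (k+1)(k+2) a_{k+2} / ((k - 5)(k + 6)):
  a_3 = (4)(5)(63/8) / ((3 - 5)(3 + 6)) = (315/2)/(-18) = -35/4
  a_1 = (2)(3)(-35/4) / ((1 - 5)(1 + 6)) = (-105/2)/(-28) = 15/8
Hence P_5(x) = 63 x^5/8 - 35 x^3/4 + 15 x/8.

P_5(x); series = 63 x^5/8 - 35 x^3/4 + 15 x/8


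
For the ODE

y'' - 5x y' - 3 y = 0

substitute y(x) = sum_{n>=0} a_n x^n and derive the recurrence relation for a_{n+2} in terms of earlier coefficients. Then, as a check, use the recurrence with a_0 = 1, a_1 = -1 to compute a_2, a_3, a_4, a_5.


Substitute y = sum_n a_n x^n.
y''(x) has coefficient (n+2)(n+1) a_{n+2} at x^n;
-5 x y'(x) has coefficient -5 n a_n at x^n (shift);
-3 y(x) has coefficient -3 a_n at x^n.
Matching x^n: (n+2)(n+1) a_{n+2} + (-5n - 3) a_n = 0.
Thus a_{n+2} = (5n + 3) / ((n+1)(n+2)) * a_n.

Check with a_0 = 1, a_1 = -1 (apply the recurrence for n = 0, 1, 2, 3): a_0 = 1, a_1 = -1, a_2 = 3/2, a_3 = -4/3, a_4 = 13/8, a_5 = -6/5.

a_(n+2) = (5n + 3) / ((n+1)(n+2)) * a_n; check: a_0 = 1, a_1 = -1, a_2 = 3/2, a_3 = -4/3, a_4 = 13/8, a_5 = -6/5


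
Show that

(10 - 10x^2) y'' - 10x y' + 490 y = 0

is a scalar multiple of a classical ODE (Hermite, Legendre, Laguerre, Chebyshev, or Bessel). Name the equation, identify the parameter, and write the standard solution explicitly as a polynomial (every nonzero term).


All three coefficients share the factor 10; dividing through by 10 gives  (1 - x^2) y'' - x y' + 49 y = 0.
This matches the Chebyshev equation (1 - x^2) y'' - x y' + n^2 y = 0 (note the -x y' term, not -2x y') with n^2 = 49, so n = 7; the polynomial solution is T_7(x).
With y = sum_k a_k x^k, matching x^k gives (k+2)(k+1) a_{k+2} = (k^2 - n^2) a_k = (k - 7)(k + 7) a_k. The right side vanishes at k = 7, so the series with the parity of 7 terminates at degree 7.
Standard normalization: leading coefficient of T_n is 2^(n-1), so a_7 = 2^6 = 64. Work downward with a_k = (k+1)(k+2) a_{k+2} / ((k - 7)(k + 7)):
  a_5 = (6)(7)(64) / ((5 - 7)(5 + 7)) = 2688/(-24) = -112
  a_3 = (4)(5)(-112) / ((3 - 7)(3 + 7)) = -2240/(-40) = 56
  a_1 = (2)(3)(56) / ((1 - 7)(1 + 7)) = 336/(-48) = -7
Hence T_7(x) = 64 x^7 - 112 x^5 + 56 x^3 - 7 x.

T_7(x); series = 64 x^7 - 112 x^5 + 56 x^3 - 7 x


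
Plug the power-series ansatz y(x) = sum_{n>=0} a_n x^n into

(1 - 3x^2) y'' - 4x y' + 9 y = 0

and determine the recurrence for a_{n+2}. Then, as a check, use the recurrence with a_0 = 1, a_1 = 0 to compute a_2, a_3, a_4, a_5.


Substitute y = sum_n a_n x^n.
(1 - 3 x^2) y'' contributes (n+2)(n+1) a_{n+2} - 3 n(n-1) a_n at x^n.
-4 x y'(x) contributes -4 n a_n at x^n.
9 y(x) contributes 9 a_n at x^n.
Matching x^n: (n+2)(n+1) a_{n+2} + (-3 n(n-1) - 4 n + 9) a_n = 0.
Thus a_{n+2} = (3 n(n-1) + 4 n - 9) / ((n+1)(n+2)) * a_n.

Check with a_0 = 1, a_1 = 0 (apply the recurrence for n = 0, 1, 2, 3): a_0 = 1, a_1 = 0, a_2 = -9/2, a_3 = 0, a_4 = -15/8, a_5 = 0.

a_(n+2) = (3 n(n-1) + 4 n - 9) / ((n+1)(n+2)) * a_n; check: a_0 = 1, a_1 = 0, a_2 = -9/2, a_3 = 0, a_4 = -15/8, a_5 = 0


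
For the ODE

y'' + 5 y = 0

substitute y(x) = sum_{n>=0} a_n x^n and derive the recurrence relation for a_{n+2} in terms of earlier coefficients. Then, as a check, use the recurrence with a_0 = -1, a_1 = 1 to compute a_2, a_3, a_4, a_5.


Substitute y = sum_n a_n x^n into y'' + (const) y = 0.
y''(x) = sum_{n>=0} (n+2)(n+1) a_{n+2} x^n.
The ODE becomes sum_n [(n+2)(n+1) a_{n+2} + 5 a_n] x^n = 0.
Setting each coefficient to zero gives the recurrence:
  (n+2)(n+1) a_{n+2} + 5 a_n = 0,
  a_{n+2} = -5 / ((n+1)(n+2)) a_n.

Check with a_0 = -1, a_1 = 1 (apply the recurrence for n = 0, 1, 2, 3): a_0 = -1, a_1 = 1, a_2 = 5/2, a_3 = -5/6, a_4 = -25/24, a_5 = 5/24.

a_{n+2} = -5/((n+1)(n+2)) * a_n; check: a_0 = -1, a_1 = 1, a_2 = 5/2, a_3 = -5/6, a_4 = -25/24, a_5 = 5/24


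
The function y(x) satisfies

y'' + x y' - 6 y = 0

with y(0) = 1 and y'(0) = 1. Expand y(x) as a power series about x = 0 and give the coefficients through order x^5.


Ansatz: y(x) = sum_{n>=0} a_n x^n, so y'(x) = sum_{n>=1} n a_n x^(n-1) and y''(x) = sum_{n>=2} n(n-1) a_n x^(n-2).
Substitute into P(x) y'' + Q(x) y' + R(x) y = 0 with P(x) = 1, Q(x) = x, R(x) = -6, and match powers of x.
Initial conditions: a_0 = 1, a_1 = 1.
Setting the coefficient of each power of x to zero and solving order by order (substituting the coefficients already found):
  x^0: 2 a_2 - 6 a_0 = 0  ->  2 a_2 = 6 a_0 = 6  ->  a_2 = 3
  x^1: 6 a_3 - 5 a_1 = 0  ->  6 a_3 = 5 a_1 = 5  ->  a_3 = 5/6
  x^2: 12 a_4 - 4 a_2 = 0  ->  12 a_4 = 4 a_2 = 12  ->  a_4 = 1
  x^3: 20 a_5 - 3 a_3 = 0  ->  20 a_5 = 3 a_3 = 5/2  ->  a_5 = 1/8
Truncated series: y(x) = 1 + x + 3 x^2 + (5/6) x^3 + x^4 + (1/8) x^5 + O(x^6).

a_0 = 1; a_1 = 1; a_2 = 3; a_3 = 5/6; a_4 = 1; a_5 = 1/8


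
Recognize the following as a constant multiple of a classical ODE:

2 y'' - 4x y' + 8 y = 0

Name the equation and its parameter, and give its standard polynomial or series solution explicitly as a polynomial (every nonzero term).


All three coefficients share the factor 2; dividing through by 2 gives  y'' - 2x y' + 4 y = 0.
This matches the Hermite equation y'' - 2x y' + 2n y = 0 with 2n = 4, so n = 2; the polynomial solution is H_2(x).
With y = sum_k a_k x^k, matching x^k gives (k+2)(k+1) a_{k+2} = 2(k - n) a_k = 2(k - 2) a_k. The right side vanishes at k = 2, so the series with the parity of 2 terminates at degree 2.
Standard normalization: leading coefficient of H_n is 2^n, so a_2 = 2^2 = 4. Work downward with a_k = (k+1)(k+2) a_{k+2} / (2(k - n)):
  a_0 = (1)(2)(4) / (2(0 - 2)) = 8/(-4) = -2
Hence H_2(x) = 4 x^2 - 2.

H_2(x); series = 4 x^2 - 2


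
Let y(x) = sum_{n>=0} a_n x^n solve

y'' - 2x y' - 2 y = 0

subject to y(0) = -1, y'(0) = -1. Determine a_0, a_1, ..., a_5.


Ansatz: y(x) = sum_{n>=0} a_n x^n, so y'(x) = sum_{n>=1} n a_n x^(n-1) and y''(x) = sum_{n>=2} n(n-1) a_n x^(n-2).
Substitute into P(x) y'' + Q(x) y' + R(x) y = 0 with P(x) = 1, Q(x) = -2x, R(x) = -2, and match powers of x.
Initial conditions: a_0 = -1, a_1 = -1.
Setting the coefficient of each power of x to zero and solving order by order (substituting the coefficients already found):
  x^0: 2 a_2 - 2 a_0 = 0  ->  2 a_2 = 2 a_0 = -2  ->  a_2 = -1
  x^1: 6 a_3 - 4 a_1 = 0  ->  6 a_3 = 4 a_1 = -4  ->  a_3 = -2/3
  x^2: 12 a_4 - 6 a_2 = 0  ->  12 a_4 = 6 a_2 = -6  ->  a_4 = -1/2
  x^3: 20 a_5 - 8 a_3 = 0  ->  20 a_5 = 8 a_3 = -16/3  ->  a_5 = -4/15
Truncated series: y(x) = -1 - x - x^2 - (2/3) x^3 - (1/2) x^4 - (4/15) x^5 + O(x^6).

a_0 = -1; a_1 = -1; a_2 = -1; a_3 = -2/3; a_4 = -1/2; a_5 = -4/15


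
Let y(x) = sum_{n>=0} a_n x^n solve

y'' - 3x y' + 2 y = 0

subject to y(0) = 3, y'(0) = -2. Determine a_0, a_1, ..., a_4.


Ansatz: y(x) = sum_{n>=0} a_n x^n, so y'(x) = sum_{n>=1} n a_n x^(n-1) and y''(x) = sum_{n>=2} n(n-1) a_n x^(n-2).
Substitute into P(x) y'' + Q(x) y' + R(x) y = 0 with P(x) = 1, Q(x) = -3x, R(x) = 2, and match powers of x.
Initial conditions: a_0 = 3, a_1 = -2.
Setting the coefficient of each power of x to zero and solving order by order (substituting the coefficients already found):
  x^0: 2 a_2 + 2 a_0 = 0  ->  2 a_2 = -2 a_0 = -6  ->  a_2 = -3
  x^1: 6 a_3 - a_1 = 0  ->  6 a_3 = a_1 = -2  ->  a_3 = -1/3
  x^2: 12 a_4 - 4 a_2 = 0  ->  12 a_4 = 4 a_2 = -12  ->  a_4 = -1
Truncated series: y(x) = 3 - 2 x - 3 x^2 - (1/3) x^3 - x^4 + O(x^5).

a_0 = 3; a_1 = -2; a_2 = -3; a_3 = -1/3; a_4 = -1


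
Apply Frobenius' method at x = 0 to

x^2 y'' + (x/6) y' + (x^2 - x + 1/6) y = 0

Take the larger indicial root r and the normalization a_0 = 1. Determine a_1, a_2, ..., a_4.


Write in Frobenius form y'' + (p(x)/x) y' + (q(x)/x^2) y = 0:
  p(x) = 1/6,  q(x) = x^2 - x + 1/6.
Indicial equation: r(r-1) + (1/6) r + (1/6) = 0 -> roots r_1 = 1/2, r_2 = 1/3.
Take r = r_1 = 1/2. Let y(x) = x^r sum_{n>=0} a_n x^n with a_0 = 1.
Substitute y = x^r sum a_n x^n and match x^{r+n}. The recurrence is
  D(n) a_n - 1 a_{n-1} + 1 a_{n-2} = 0,  where D(n) = (r+n)(r+n-1) + (1/6)(r+n) + (1/6).
  a_n = [1 a_{n-1} - 1 a_{n-2}] / D(n).
Since the indicial polynomial factors as (r - r_1)(r - r_2), D(n) = (r_1 + n - r_1)(r_1 + n - r_2) = n(n + 1/6).
Evaluating step by step (a_0 = 1):
  n = 1: D(1) = 1(1 + 1/6) = 7/6; numerator = 1(1) = 1; a_1 = (1)/(7/6) = 6/7
  n = 2: D(2) = 2(2 + 1/6) = 13/3; numerator = 1(6/7) - 1(1) = -1/7; a_2 = (-1/7)/(13/3) = -3/91
  n = 3: D(3) = 3(3 + 1/6) = 19/2; numerator = 1(-3/91) - 1(6/7) = -81/91; a_3 = (-81/91)/(19/2) = -162/1729
  n = 4: D(4) = 4(4 + 1/6) = 50/3; numerator = 1(-162/1729) - 1(-3/91) = -15/247; a_4 = (-15/247)/(50/3) = -9/2470

r = 1/2; a_0 = 1; a_1 = 6/7; a_2 = -3/91; a_3 = -162/1729; a_4 = -9/2470


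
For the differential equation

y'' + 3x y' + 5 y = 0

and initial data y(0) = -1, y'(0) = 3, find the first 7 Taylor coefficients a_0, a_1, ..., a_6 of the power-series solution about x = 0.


Ansatz: y(x) = sum_{n>=0} a_n x^n, so y'(x) = sum_{n>=1} n a_n x^(n-1) and y''(x) = sum_{n>=2} n(n-1) a_n x^(n-2).
Substitute into P(x) y'' + Q(x) y' + R(x) y = 0 with P(x) = 1, Q(x) = 3x, R(x) = 5, and match powers of x.
Initial conditions: a_0 = -1, a_1 = 3.
Setting the coefficient of each power of x to zero and solving order by order (substituting the coefficients already found):
  x^0: 2 a_2 + 5 a_0 = 0  ->  2 a_2 = -5 a_0 = 5  ->  a_2 = 5/2
  x^1: 6 a_3 + 8 a_1 = 0  ->  6 a_3 = -8 a_1 = -24  ->  a_3 = -4
  x^2: 12 a_4 + 11 a_2 = 0  ->  12 a_4 = -11 a_2 = -55/2  ->  a_4 = -55/24
  x^3: 20 a_5 + 14 a_3 = 0  ->  20 a_5 = -14 a_3 = 56  ->  a_5 = 14/5
  x^4: 30 a_6 + 17 a_4 = 0  ->  30 a_6 = -17 a_4 = 935/24  ->  a_6 = 187/144
Truncated series: y(x) = -1 + 3 x + (5/2) x^2 - 4 x^3 - (55/24) x^4 + (14/5) x^5 + (187/144) x^6 + O(x^7).

a_0 = -1; a_1 = 3; a_2 = 5/2; a_3 = -4; a_4 = -55/24; a_5 = 14/5; a_6 = 187/144


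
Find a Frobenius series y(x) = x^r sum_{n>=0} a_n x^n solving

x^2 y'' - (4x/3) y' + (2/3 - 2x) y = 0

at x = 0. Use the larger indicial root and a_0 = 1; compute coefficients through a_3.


Write in Frobenius form y'' + (p(x)/x) y' + (q(x)/x^2) y = 0:
  p(x) = -4/3,  q(x) = 2/3 - 2x.
Indicial equation: r(r-1) + (-4/3) r + (2/3) = 0 -> roots r_1 = 2, r_2 = 1/3.
Take r = r_1 = 2. Let y(x) = x^r sum_{n>=0} a_n x^n with a_0 = 1.
Substitute y = x^r sum a_n x^n and match x^{r+n}. The recurrence is
  D(n) a_n - 2 a_{n-1} = 0,  where D(n) = (r+n)(r+n-1) + (-4/3)(r+n) + (2/3).
  a_n = 2 / D(n) * a_{n-1}.
Since the indicial polynomial factors as (r - r_1)(r - r_2), D(n) = (r_1 + n - r_1)(r_1 + n - r_2) = n(n + 5/3).
Evaluating step by step (a_0 = 1):
  n = 1: D(1) = 1(1 + 5/3) = 8/3; numerator = 2(1) = 2; a_1 = (2)/(8/3) = 3/4
  n = 2: D(2) = 2(2 + 5/3) = 22/3; numerator = 2(3/4) = 3/2; a_2 = (3/2)/(22/3) = 9/44
  n = 3: D(3) = 3(3 + 5/3) = 14; numerator = 2(9/44) = 9/22; a_3 = (9/22)/(14) = 9/308

r = 2; a_0 = 1; a_1 = 3/4; a_2 = 9/44; a_3 = 9/308


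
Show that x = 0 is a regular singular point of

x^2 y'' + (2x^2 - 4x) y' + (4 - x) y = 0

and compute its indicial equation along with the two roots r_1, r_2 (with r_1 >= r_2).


Divide by x^2 to reach normal form y'' + P_1(x) y' + P_2(x) y = 0 with P_1(x) = 2 - 4/x and P_2(x) = -1/x + 4/x^2.
x = 0 is a singular point because the y'-coefficient 2 - 4/x has a pole at x = 0 and the y-coefficient -1/x + 4/x^2 has a pole at x = 0.
It is a regular singular point because x P_1(x) = p(x) = 2x - 4 and x^2 P_2(x) = q(x) = 4 - x are polynomials, hence analytic at x = 0.
p(0) = -4,  q(0) = 4.
Indicial equation: r(r-1) + p(0) r + q(0) = 0, i.e. r^2 + (p(0) - 1) r + q(0) = 0, i.e. r^2 - 5 r + 4 = 0.
Discriminant: (-5)^2 - 4(4) = 9, so r = (5 ± 3)/2.
Solving: r_1 = 4, r_2 = 1.

indicial: r^2 - 5 r + 4 = 0; roots r_1 = 4, r_2 = 1


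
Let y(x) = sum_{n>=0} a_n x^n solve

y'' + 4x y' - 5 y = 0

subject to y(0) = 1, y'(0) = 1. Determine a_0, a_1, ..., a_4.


Ansatz: y(x) = sum_{n>=0} a_n x^n, so y'(x) = sum_{n>=1} n a_n x^(n-1) and y''(x) = sum_{n>=2} n(n-1) a_n x^(n-2).
Substitute into P(x) y'' + Q(x) y' + R(x) y = 0 with P(x) = 1, Q(x) = 4x, R(x) = -5, and match powers of x.
Initial conditions: a_0 = 1, a_1 = 1.
Setting the coefficient of each power of x to zero and solving order by order (substituting the coefficients already found):
  x^0: 2 a_2 - 5 a_0 = 0  ->  2 a_2 = 5 a_0 = 5  ->  a_2 = 5/2
  x^1: 6 a_3 - a_1 = 0  ->  6 a_3 = a_1 = 1  ->  a_3 = 1/6
  x^2: 12 a_4 + 3 a_2 = 0  ->  12 a_4 = -3 a_2 = -15/2  ->  a_4 = -5/8
Truncated series: y(x) = 1 + x + (5/2) x^2 + (1/6) x^3 - (5/8) x^4 + O(x^5).

a_0 = 1; a_1 = 1; a_2 = 5/2; a_3 = 1/6; a_4 = -5/8


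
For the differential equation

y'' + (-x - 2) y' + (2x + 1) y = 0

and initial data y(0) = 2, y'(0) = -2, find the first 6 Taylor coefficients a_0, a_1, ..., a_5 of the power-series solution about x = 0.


Ansatz: y(x) = sum_{n>=0} a_n x^n, so y'(x) = sum_{n>=1} n a_n x^(n-1) and y''(x) = sum_{n>=2} n(n-1) a_n x^(n-2).
Substitute into P(x) y'' + Q(x) y' + R(x) y = 0 with P(x) = 1, Q(x) = -x - 2, R(x) = 2x + 1, and match powers of x.
Initial conditions: a_0 = 2, a_1 = -2.
Setting the coefficient of each power of x to zero and solving order by order (substituting the coefficients already found):
  x^0: 2 a_2 - 2 a_1 + a_0 = 0  ->  2 a_2 = 2 a_1 - a_0 = -6  ->  a_2 = -3
  x^1: 6 a_3 - 4 a_2 + 2 a_0 = 0  ->  6 a_3 = 4 a_2 - 2 a_0 = -16  ->  a_3 = -8/3
  x^2: 12 a_4 - 6 a_3 - a_2 + 2 a_1 = 0  ->  12 a_4 = 6 a_3 + a_2 - 2 a_1 = -15  ->  a_4 = -5/4
  x^3: 20 a_5 - 8 a_4 - 2 a_3 + 2 a_2 = 0  ->  20 a_5 = 8 a_4 + 2 a_3 - 2 a_2 = -28/3  ->  a_5 = -7/15
Truncated series: y(x) = 2 - 2 x - 3 x^2 - (8/3) x^3 - (5/4) x^4 - (7/15) x^5 + O(x^6).

a_0 = 2; a_1 = -2; a_2 = -3; a_3 = -8/3; a_4 = -5/4; a_5 = -7/15


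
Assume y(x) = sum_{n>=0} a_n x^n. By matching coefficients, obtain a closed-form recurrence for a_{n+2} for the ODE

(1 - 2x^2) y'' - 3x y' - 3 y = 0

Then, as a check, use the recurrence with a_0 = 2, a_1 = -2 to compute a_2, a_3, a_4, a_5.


Substitute y = sum_n a_n x^n.
(1 - 2 x^2) y'' contributes (n+2)(n+1) a_{n+2} - 2 n(n-1) a_n at x^n.
-3 x y'(x) contributes -3 n a_n at x^n.
-3 y(x) contributes -3 a_n at x^n.
Matching x^n: (n+2)(n+1) a_{n+2} + (-2 n(n-1) - 3 n - 3) a_n = 0.
Thus a_{n+2} = (2 n(n-1) + 3 n + 3) / ((n+1)(n+2)) * a_n.

Check with a_0 = 2, a_1 = -2 (apply the recurrence for n = 0, 1, 2, 3): a_0 = 2, a_1 = -2, a_2 = 3, a_3 = -2, a_4 = 13/4, a_5 = -12/5.

a_(n+2) = (2 n(n-1) + 3 n + 3) / ((n+1)(n+2)) * a_n; check: a_0 = 2, a_1 = -2, a_2 = 3, a_3 = -2, a_4 = 13/4, a_5 = -12/5


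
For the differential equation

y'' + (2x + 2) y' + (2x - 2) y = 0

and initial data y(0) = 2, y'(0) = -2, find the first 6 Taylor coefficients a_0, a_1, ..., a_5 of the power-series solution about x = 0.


Ansatz: y(x) = sum_{n>=0} a_n x^n, so y'(x) = sum_{n>=1} n a_n x^(n-1) and y''(x) = sum_{n>=2} n(n-1) a_n x^(n-2).
Substitute into P(x) y'' + Q(x) y' + R(x) y = 0 with P(x) = 1, Q(x) = 2x + 2, R(x) = 2x - 2, and match powers of x.
Initial conditions: a_0 = 2, a_1 = -2.
Setting the coefficient of each power of x to zero and solving order by order (substituting the coefficients already found):
  x^0: 2 a_2 + 2 a_1 - 2 a_0 = 0  ->  2 a_2 = -2 a_1 + 2 a_0 = 8  ->  a_2 = 4
  x^1: 6 a_3 + 4 a_2 + 2 a_0 = 0  ->  6 a_3 = -4 a_2 - 2 a_0 = -20  ->  a_3 = -10/3
  x^2: 12 a_4 + 6 a_3 + 2 a_2 + 2 a_1 = 0  ->  12 a_4 = -6 a_3 - 2 a_2 - 2 a_1 = 16  ->  a_4 = 4/3
  x^3: 20 a_5 + 8 a_4 + 4 a_3 + 2 a_2 = 0  ->  20 a_5 = -8 a_4 - 4 a_3 - 2 a_2 = -16/3  ->  a_5 = -4/15
Truncated series: y(x) = 2 - 2 x + 4 x^2 - (10/3) x^3 + (4/3) x^4 - (4/15) x^5 + O(x^6).

a_0 = 2; a_1 = -2; a_2 = 4; a_3 = -10/3; a_4 = 4/3; a_5 = -4/15
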